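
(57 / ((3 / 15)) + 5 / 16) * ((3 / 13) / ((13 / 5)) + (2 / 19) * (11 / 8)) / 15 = 2738087 / 616512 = 4.44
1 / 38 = 0.03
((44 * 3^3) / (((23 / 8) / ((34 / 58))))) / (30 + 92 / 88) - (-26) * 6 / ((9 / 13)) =318622724 / 1366683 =233.14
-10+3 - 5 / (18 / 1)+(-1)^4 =-113 / 18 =-6.28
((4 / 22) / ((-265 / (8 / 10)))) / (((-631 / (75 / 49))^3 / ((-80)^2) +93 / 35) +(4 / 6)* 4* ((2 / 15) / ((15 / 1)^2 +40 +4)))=1626912000000 / 32440662606450413051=0.00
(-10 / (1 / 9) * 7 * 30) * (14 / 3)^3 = -1920800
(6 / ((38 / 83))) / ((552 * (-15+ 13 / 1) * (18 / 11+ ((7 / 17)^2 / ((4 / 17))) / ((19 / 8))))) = -15521 / 2536256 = -0.01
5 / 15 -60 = -179 / 3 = -59.67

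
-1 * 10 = -10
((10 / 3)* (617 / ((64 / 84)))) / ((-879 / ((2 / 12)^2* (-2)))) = 21595 / 126576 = 0.17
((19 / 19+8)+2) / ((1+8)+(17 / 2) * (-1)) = 22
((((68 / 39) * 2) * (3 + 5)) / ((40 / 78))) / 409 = 0.13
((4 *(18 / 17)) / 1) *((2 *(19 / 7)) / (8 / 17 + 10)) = 1368 / 623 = 2.20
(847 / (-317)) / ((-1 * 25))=847 / 7925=0.11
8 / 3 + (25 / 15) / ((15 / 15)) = 4.33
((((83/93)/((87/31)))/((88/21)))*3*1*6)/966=83/58696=0.00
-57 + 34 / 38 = -1066 / 19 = -56.11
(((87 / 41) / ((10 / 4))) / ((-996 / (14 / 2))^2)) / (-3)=-1421 / 101681640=-0.00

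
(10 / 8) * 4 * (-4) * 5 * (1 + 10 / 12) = -550 / 3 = -183.33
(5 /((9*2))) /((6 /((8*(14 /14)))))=10 /27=0.37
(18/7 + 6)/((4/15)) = 225/7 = 32.14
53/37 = 1.43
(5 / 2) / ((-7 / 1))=-5 / 14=-0.36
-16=-16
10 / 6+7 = 8.67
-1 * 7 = -7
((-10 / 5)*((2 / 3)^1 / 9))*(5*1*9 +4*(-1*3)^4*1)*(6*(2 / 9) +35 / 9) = -7708 / 27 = -285.48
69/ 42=23/ 14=1.64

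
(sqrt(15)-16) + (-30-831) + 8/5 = -4377/5 + sqrt(15) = -871.53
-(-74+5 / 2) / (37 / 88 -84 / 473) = 270556 / 919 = 294.40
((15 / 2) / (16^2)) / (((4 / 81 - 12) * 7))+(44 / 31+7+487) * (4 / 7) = 30446644447 / 107548672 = 283.10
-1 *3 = -3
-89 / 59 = -1.51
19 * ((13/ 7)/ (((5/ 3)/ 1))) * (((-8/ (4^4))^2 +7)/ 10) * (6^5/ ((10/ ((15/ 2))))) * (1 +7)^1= 3872614941/ 5600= 691538.38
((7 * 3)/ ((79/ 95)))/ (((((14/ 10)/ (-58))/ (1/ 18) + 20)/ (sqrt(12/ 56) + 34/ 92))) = 4917675/ 10309658 + 41325 * sqrt(42)/ 448246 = 1.07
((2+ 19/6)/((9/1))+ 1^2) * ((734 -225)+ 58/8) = 175525/216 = 812.62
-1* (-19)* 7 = 133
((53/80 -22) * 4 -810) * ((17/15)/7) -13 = -110573/700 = -157.96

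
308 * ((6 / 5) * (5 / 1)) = 1848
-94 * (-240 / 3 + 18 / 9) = 7332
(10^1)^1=10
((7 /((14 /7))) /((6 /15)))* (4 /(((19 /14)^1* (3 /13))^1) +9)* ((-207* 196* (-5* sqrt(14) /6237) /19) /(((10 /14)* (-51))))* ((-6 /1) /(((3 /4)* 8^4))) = 2879485* sqrt(14) /164685312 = 0.07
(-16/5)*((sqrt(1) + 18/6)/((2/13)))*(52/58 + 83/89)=-1963936/12905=-152.18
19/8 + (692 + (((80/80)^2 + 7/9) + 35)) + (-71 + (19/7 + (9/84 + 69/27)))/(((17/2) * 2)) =6231443/8568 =727.29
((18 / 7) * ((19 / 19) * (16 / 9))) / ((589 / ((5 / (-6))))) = -80 / 12369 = -0.01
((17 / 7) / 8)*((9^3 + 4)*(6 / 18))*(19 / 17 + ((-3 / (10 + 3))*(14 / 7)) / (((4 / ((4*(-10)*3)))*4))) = 185449 / 546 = 339.65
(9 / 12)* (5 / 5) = 0.75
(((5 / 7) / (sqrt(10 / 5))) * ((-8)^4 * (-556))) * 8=-45547520 * sqrt(2) / 7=-9201988.65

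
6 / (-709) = -6 / 709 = -0.01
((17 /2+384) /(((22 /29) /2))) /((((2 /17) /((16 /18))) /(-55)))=-430005.56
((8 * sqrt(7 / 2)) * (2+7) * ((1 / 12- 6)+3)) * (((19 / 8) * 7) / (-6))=1088.59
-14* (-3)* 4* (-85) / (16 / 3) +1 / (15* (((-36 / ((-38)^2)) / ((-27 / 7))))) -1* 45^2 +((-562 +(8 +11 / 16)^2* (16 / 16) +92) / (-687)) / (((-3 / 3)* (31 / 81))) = -4693.69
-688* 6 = -4128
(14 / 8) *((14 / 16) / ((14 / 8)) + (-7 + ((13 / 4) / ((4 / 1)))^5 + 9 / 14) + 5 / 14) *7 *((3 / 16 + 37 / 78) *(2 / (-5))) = 7279754825 / 436207616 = 16.69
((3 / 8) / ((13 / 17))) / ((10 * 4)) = 51 / 4160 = 0.01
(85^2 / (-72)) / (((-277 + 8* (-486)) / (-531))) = -5015 / 392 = -12.79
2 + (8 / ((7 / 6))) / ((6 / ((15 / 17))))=358 / 119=3.01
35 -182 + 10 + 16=-121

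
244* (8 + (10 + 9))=6588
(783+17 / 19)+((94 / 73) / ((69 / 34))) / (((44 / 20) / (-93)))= 265665066 / 350911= 757.07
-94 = -94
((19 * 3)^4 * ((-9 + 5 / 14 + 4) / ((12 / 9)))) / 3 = -686140065 / 56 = -12252501.16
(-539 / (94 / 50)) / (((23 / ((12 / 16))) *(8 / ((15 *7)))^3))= -46796990625 / 2213888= -21137.92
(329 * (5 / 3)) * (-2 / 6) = -182.78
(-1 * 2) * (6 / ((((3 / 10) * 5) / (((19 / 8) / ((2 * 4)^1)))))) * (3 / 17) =-57 / 136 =-0.42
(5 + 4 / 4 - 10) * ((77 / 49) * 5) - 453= -3391 / 7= -484.43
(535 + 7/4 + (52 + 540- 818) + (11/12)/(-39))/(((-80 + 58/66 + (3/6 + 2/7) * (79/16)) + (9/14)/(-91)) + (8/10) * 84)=-3135255200/81213159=-38.61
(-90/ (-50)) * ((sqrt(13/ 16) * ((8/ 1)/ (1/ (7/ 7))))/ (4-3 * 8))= -9 * sqrt(13)/ 50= -0.65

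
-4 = -4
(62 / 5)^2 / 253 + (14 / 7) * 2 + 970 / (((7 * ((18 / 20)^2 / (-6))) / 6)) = -2452263928 / 398475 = -6154.12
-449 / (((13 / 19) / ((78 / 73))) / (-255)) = 13052430 / 73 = 178800.41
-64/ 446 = -32/ 223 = -0.14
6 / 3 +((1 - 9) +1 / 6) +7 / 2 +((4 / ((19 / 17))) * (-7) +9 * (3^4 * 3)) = 123098 / 57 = 2159.61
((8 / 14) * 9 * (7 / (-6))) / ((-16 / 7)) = 21 / 8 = 2.62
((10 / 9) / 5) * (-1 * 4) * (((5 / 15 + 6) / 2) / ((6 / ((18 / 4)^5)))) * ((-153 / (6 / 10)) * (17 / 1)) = 60044085 / 16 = 3752755.31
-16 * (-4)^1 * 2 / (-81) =-128 / 81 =-1.58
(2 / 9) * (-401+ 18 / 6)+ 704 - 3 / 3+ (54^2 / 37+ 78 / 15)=1163113 / 1665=698.57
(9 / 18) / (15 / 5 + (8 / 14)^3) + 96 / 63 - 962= -44084417 / 45906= -960.32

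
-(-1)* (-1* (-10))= 10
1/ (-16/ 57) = -57/ 16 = -3.56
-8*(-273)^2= -596232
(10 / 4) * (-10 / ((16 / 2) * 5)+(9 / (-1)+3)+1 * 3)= -65 / 8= -8.12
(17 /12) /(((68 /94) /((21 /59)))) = 329 /472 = 0.70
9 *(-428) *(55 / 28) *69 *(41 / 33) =-4540545 / 7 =-648649.29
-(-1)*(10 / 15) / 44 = 1 / 66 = 0.02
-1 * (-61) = 61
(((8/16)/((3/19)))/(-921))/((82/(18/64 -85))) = 51509/14500224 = 0.00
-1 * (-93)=93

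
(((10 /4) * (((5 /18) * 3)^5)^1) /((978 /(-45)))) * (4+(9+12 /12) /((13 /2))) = -78125 /305136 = -0.26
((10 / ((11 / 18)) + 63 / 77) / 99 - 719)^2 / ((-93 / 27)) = -68086552356 / 453871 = -150013.00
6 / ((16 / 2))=0.75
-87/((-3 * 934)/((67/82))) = 1943/76588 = 0.03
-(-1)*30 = 30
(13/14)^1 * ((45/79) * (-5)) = -2925/1106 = -2.64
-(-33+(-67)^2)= -4456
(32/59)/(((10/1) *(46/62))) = 496/6785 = 0.07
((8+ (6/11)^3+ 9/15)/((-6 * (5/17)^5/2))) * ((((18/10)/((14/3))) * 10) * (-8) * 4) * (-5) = -23845282917408/29115625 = -818985.78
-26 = -26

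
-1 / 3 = -0.33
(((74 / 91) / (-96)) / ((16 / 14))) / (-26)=37 / 129792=0.00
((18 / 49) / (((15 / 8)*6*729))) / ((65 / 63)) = 0.00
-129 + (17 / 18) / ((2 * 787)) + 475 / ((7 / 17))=203197223 / 198324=1024.57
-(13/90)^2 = -169/8100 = -0.02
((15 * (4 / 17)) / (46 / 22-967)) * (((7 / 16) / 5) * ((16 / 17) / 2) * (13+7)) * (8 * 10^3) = -12320000 / 511241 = -24.10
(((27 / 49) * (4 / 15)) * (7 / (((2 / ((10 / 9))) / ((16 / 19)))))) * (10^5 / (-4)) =-1600000 / 133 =-12030.08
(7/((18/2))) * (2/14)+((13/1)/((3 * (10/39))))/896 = 10481/80640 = 0.13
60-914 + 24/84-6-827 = -11807/7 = -1686.71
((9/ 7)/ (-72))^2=1/ 3136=0.00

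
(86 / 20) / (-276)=-43 / 2760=-0.02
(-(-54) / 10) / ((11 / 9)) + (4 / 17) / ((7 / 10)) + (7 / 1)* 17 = 809972 / 6545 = 123.75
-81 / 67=-1.21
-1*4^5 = -1024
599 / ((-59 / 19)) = -11381 / 59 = -192.90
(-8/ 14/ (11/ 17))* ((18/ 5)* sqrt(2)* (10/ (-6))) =7.49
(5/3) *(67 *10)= 1116.67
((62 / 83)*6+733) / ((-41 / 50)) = -3060550 / 3403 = -899.37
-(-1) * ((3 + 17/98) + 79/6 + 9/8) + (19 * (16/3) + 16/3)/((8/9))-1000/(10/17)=-1837541/1176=-1562.53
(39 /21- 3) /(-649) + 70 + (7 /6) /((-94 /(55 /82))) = 14705947409 /210104664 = 69.99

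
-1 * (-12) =12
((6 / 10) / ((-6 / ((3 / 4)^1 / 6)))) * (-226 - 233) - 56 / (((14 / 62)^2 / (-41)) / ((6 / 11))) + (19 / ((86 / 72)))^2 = 282700746327 / 11389840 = 24820.43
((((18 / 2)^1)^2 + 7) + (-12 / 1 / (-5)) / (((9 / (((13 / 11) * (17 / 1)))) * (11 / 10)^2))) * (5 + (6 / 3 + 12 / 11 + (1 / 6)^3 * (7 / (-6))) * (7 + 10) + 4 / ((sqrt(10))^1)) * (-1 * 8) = -151142595388 / 3557763 - 5905024 * sqrt(10) / 19965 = -43417.78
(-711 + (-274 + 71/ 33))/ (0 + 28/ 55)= -1930.60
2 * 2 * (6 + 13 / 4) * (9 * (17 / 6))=1887 / 2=943.50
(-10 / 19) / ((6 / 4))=-0.35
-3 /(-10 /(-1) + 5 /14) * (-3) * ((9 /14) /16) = 81 /2320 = 0.03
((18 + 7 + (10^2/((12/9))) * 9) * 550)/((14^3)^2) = 6875/134456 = 0.05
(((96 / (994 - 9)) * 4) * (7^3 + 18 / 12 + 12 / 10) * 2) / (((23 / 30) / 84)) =669053952 / 22655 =29532.29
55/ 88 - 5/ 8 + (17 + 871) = 888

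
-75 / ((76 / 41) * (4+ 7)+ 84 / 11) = -6765 / 2528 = -2.68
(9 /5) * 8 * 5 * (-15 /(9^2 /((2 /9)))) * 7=-560 /27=-20.74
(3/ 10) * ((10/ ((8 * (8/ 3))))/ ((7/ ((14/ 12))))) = 3/ 128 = 0.02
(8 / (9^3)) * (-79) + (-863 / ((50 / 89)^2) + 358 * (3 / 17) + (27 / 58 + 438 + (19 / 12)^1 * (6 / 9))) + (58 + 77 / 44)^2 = 4807164538201 / 3593970000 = 1337.56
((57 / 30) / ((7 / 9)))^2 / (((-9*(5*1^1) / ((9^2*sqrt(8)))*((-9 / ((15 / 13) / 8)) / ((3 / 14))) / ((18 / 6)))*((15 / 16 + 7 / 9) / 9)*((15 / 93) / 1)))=104339583*sqrt(2) / 14491750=10.18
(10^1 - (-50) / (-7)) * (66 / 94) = 660 / 329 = 2.01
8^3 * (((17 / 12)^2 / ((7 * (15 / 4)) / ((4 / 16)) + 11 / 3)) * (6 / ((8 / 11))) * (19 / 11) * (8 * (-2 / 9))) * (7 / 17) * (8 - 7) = -144704 / 1467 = -98.64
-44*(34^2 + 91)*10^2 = -5486800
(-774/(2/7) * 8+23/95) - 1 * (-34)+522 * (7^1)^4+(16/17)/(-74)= 73599291127/59755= 1231684.23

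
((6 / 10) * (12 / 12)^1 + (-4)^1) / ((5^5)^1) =-17 / 15625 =-0.00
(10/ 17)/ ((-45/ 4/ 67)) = -536/ 153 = -3.50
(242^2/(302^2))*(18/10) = 131769/114005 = 1.16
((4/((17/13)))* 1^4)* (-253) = -13156/17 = -773.88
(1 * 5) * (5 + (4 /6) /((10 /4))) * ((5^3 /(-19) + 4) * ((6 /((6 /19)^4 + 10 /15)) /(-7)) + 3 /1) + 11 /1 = 3326133 /18895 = 176.03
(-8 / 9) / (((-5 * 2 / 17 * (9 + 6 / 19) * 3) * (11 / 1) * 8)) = 0.00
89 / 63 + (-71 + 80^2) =398816 / 63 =6330.41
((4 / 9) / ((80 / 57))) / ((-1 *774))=-19 / 46440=-0.00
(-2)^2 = 4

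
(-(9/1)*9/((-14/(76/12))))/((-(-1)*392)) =513/5488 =0.09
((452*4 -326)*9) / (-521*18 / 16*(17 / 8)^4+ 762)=-145686528 / 122220251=-1.19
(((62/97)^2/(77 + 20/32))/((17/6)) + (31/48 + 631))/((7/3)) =334624419547/1236116784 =270.71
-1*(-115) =115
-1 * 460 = -460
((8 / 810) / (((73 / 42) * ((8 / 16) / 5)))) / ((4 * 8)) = 7 / 3942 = 0.00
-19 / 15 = -1.27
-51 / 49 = -1.04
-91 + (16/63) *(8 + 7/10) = -88.79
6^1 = 6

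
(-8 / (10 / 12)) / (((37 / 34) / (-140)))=45696 / 37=1235.03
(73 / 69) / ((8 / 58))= 2117 / 276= 7.67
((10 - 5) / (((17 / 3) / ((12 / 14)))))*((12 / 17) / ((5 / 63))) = 1944 / 289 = 6.73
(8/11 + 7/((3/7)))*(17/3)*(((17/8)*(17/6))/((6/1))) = 2766019/28512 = 97.01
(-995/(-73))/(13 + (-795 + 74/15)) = -14925/850888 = -0.02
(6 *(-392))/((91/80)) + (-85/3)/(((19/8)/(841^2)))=-6253896200/741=-8439805.94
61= 61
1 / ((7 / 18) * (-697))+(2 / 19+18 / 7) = 247790 / 92701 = 2.67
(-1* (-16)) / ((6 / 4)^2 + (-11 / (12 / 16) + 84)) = 192 / 859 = 0.22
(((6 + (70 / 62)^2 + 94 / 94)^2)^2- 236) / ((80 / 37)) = 7024995597427429 / 3411564149764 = 2059.17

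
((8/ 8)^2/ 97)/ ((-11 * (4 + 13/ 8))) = -8/ 48015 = -0.00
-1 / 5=-0.20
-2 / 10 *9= -9 / 5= -1.80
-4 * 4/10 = -8/5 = -1.60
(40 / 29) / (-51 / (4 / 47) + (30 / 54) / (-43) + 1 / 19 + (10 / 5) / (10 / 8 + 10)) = -5882400 / 2554717909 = -0.00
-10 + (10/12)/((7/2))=-205/21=-9.76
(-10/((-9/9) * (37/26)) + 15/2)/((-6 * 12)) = -1075/5328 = -0.20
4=4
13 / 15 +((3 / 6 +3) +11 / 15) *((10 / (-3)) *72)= -15227 / 15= -1015.13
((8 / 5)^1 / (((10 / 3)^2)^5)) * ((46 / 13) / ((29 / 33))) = 44818191 / 1178125000000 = 0.00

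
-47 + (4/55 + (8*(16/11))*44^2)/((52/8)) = 2444483/715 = 3418.86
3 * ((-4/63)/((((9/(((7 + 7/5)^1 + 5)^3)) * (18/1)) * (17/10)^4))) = -48122080/142069221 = -0.34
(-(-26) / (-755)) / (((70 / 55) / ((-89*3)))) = 38181 / 5285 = 7.22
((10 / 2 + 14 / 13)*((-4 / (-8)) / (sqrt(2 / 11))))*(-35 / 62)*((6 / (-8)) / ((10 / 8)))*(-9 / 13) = -14931*sqrt(22) / 41912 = -1.67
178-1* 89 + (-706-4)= -621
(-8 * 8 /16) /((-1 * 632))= 1 /158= 0.01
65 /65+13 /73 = 86 /73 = 1.18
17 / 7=2.43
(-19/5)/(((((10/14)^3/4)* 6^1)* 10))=-6517/9375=-0.70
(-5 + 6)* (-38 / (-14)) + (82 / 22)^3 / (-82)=38811 / 18634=2.08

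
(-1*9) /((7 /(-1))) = 1.29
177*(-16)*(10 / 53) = -28320 / 53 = -534.34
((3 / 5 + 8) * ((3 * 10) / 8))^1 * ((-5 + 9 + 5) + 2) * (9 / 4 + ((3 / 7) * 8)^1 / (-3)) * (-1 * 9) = -395901 / 112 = -3534.83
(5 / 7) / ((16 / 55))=275 / 112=2.46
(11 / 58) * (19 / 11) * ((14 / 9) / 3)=133 / 783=0.17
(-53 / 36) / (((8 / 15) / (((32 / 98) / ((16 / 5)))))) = -1325 / 4704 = -0.28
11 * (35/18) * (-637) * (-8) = 980980/9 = 108997.78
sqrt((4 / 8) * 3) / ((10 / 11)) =11 * sqrt(6) / 20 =1.35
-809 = -809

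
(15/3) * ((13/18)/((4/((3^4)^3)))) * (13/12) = 16632135/32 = 519754.22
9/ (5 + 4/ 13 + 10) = 117/ 199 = 0.59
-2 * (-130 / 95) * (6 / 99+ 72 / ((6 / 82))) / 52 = 32474 / 627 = 51.79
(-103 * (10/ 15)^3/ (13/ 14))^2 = 133079296/ 123201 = 1080.18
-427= -427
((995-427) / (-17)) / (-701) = 568 / 11917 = 0.05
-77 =-77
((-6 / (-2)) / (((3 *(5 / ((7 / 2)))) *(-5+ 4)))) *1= -7 / 10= -0.70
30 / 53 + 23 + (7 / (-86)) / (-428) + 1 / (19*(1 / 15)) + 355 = 14061067937 / 37065656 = 379.36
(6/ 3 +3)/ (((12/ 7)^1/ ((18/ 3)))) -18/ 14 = 227/ 14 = 16.21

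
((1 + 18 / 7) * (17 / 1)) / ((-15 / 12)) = -340 / 7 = -48.57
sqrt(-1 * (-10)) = sqrt(10) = 3.16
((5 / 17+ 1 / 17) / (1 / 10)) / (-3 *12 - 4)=-3 / 34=-0.09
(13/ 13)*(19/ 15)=19/ 15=1.27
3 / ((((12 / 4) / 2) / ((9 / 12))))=3 / 2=1.50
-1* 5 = -5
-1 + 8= 7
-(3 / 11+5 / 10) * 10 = -85 / 11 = -7.73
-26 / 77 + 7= 513 / 77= 6.66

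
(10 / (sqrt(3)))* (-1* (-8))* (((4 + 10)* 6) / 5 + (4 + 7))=2224* sqrt(3) / 3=1284.03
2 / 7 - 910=-6368 / 7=-909.71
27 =27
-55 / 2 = -27.50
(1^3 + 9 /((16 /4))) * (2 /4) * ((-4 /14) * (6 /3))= -13 /14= -0.93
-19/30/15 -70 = -31519/450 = -70.04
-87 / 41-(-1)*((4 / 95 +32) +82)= 435929 / 3895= 111.92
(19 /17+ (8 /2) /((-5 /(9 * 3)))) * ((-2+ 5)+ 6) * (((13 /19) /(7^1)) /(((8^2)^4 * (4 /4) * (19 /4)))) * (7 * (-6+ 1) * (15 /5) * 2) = 611091 /12870221824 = 0.00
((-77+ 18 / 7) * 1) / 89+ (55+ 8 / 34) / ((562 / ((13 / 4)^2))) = 19222349 / 95234272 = 0.20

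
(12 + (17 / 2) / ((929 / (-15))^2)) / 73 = 20716809 / 126003986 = 0.16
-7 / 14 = -1 / 2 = -0.50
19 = 19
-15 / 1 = -15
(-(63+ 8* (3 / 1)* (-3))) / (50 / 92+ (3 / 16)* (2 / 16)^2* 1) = 211968 / 12869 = 16.47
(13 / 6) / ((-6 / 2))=-13 / 18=-0.72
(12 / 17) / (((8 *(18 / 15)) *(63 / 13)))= 65 / 4284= 0.02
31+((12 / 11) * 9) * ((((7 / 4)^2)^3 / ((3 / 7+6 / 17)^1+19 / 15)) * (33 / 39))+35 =8882225907 / 48668672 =182.50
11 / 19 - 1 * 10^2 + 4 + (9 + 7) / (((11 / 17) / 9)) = 127.12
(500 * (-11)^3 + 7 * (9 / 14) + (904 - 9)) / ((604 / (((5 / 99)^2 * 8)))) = -3692225 / 164439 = -22.45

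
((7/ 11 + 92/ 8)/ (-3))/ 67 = -89/ 1474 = -0.06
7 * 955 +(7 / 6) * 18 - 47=6659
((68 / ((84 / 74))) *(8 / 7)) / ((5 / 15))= 10064 / 49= 205.39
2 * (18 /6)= 6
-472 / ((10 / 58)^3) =-11511608 / 125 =-92092.86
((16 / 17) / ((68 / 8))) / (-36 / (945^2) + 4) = 99225 / 3584467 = 0.03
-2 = -2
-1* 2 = -2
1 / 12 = 0.08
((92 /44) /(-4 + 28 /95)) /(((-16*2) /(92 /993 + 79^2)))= 13541329925 /123036672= 110.06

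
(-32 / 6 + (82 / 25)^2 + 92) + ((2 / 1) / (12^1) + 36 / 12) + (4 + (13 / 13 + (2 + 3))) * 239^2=2142414719 / 3750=571310.59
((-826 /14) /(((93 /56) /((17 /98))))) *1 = -4012 /651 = -6.16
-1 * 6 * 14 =-84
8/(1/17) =136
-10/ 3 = -3.33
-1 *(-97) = 97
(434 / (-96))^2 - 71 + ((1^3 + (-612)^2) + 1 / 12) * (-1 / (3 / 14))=-4027225231 / 2304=-1747927.62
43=43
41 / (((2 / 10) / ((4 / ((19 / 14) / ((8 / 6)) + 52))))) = 45920 / 2969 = 15.47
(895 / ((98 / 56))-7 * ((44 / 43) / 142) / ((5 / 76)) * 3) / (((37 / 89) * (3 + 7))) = 2420929762 / 19768175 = 122.47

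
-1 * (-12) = 12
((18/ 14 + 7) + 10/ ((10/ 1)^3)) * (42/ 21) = 5807/ 350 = 16.59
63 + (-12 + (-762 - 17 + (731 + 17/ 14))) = 59/ 14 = 4.21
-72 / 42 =-1.71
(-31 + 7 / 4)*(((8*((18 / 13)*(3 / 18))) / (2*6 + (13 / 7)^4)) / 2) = -64827 / 57373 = -1.13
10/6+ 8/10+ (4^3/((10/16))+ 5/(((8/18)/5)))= 9667/60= 161.12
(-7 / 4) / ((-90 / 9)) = 7 / 40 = 0.18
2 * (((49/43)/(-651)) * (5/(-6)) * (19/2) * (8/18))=1330/107973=0.01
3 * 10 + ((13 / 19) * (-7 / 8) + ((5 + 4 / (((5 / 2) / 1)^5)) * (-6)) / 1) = -0.84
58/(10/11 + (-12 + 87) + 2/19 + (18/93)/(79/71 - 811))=5402054141/7079868365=0.76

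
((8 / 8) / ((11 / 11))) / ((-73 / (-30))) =30 / 73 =0.41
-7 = -7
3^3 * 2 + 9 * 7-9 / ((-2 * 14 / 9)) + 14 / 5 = 17177 / 140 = 122.69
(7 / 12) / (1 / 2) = 7 / 6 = 1.17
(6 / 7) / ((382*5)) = 3 / 6685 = 0.00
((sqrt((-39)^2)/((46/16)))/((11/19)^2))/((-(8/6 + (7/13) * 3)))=-4392648/320045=-13.73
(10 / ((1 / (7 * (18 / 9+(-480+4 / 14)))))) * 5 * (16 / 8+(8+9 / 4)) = -2048200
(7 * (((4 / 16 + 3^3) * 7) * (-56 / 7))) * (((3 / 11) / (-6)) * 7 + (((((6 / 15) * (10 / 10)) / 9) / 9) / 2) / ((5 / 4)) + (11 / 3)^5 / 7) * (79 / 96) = -5321387555771 / 6415200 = -829496.75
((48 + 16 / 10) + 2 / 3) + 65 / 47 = 36413 / 705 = 51.65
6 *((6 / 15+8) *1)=252 / 5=50.40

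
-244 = -244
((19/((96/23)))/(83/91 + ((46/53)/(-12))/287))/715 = 6647207/952032400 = 0.01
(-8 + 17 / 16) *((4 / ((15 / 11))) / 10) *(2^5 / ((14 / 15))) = -69.77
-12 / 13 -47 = -623 / 13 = -47.92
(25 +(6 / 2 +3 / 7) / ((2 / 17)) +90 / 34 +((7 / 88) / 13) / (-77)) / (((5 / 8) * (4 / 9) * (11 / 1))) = 765382977 / 41181140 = 18.59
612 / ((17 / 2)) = 72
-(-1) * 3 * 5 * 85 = 1275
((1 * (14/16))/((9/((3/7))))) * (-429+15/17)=-1213/68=-17.84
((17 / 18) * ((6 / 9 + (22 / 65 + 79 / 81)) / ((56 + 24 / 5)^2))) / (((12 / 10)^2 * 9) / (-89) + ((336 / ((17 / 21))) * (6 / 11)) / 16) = 368765192125 / 10206464345146368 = 0.00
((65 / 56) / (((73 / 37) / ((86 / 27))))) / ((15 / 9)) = 20683 / 18396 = 1.12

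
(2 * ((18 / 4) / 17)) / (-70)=-9 / 1190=-0.01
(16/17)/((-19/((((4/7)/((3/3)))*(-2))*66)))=8448/2261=3.74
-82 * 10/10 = -82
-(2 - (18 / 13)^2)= -14 / 169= -0.08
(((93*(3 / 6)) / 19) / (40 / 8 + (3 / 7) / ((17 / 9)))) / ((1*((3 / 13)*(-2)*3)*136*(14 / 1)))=-403 / 2269056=-0.00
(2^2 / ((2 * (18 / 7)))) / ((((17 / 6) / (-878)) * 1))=-12292 / 51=-241.02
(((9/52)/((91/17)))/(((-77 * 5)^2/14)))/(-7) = -153/350700350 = -0.00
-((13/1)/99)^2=-169/9801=-0.02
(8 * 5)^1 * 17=680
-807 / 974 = -0.83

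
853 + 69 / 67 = 57220 / 67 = 854.03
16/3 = 5.33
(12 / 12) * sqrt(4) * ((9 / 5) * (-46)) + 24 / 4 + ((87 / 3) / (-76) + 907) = 283867 / 380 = 747.02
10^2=100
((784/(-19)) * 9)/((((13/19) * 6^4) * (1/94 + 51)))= -658/80145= -0.01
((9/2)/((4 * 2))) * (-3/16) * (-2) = 27/128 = 0.21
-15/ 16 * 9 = -135/ 16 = -8.44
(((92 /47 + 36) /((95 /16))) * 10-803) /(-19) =659991 /16967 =38.90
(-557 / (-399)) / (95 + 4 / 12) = 557 / 38038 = 0.01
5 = 5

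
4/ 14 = 2/ 7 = 0.29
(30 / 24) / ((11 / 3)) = 15 / 44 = 0.34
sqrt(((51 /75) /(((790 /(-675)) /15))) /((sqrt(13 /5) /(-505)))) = 9 * sqrt(271286) * 65^(3 /4) /2054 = 52.24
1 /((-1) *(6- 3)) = -1 /3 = -0.33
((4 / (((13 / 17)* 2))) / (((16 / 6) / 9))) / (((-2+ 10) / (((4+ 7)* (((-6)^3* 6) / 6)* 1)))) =-136323 / 52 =-2621.60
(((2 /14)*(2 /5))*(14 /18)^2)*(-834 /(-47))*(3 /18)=1946 /19035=0.10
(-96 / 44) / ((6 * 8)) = -1 / 22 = -0.05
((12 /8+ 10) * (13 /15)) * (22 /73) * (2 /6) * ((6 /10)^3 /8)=0.03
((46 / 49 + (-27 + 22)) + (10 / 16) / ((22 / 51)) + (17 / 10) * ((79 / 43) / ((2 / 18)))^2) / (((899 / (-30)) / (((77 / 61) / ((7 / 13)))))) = -1437088800381 / 39747745912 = -36.16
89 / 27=3.30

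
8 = 8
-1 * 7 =-7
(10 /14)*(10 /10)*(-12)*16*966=-132480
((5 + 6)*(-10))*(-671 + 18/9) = 73590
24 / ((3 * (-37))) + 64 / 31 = 2120 / 1147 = 1.85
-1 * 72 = -72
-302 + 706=404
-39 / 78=-1 / 2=-0.50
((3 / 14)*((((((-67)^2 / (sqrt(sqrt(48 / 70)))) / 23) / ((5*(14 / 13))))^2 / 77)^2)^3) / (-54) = -1559967291822236878778125607435424327446708606098332550801 / 5136709391536693620923032075772162367209472000000000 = -303690.00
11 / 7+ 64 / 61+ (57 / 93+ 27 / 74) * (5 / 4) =15056749 / 3918152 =3.84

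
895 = 895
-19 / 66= -0.29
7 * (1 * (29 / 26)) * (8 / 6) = 406 / 39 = 10.41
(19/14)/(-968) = -19/13552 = -0.00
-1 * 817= -817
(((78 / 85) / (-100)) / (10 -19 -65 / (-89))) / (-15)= -1157 / 15640000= -0.00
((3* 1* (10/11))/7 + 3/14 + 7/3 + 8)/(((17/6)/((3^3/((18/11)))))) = 15159/238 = 63.69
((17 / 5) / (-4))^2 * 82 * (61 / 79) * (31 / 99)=22406459 / 1564200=14.32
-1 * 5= -5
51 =51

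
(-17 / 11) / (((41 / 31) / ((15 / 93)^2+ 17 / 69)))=-27914 / 87699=-0.32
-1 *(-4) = 4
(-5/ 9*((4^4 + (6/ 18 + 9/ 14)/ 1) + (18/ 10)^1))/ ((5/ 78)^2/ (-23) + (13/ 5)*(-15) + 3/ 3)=422462482/ 111666261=3.78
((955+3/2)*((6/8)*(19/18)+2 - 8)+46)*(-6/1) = 29614.62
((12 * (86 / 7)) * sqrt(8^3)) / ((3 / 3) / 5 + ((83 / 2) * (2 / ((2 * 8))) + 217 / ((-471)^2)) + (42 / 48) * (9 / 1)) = 293043087360 * sqrt(2) / 1647734627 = 251.51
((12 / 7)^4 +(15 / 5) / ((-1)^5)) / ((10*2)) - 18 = -850827 / 48020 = -17.72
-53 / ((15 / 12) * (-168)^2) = -53 / 35280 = -0.00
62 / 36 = 31 / 18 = 1.72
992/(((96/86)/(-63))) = -55986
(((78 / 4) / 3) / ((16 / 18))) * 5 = 585 / 16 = 36.56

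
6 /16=3 /8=0.38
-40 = -40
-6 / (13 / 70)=-32.31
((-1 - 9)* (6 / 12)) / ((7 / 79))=-56.43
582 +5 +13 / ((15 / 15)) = 600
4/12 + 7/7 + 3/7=37/21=1.76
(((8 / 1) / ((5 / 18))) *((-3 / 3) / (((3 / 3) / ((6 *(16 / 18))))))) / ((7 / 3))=-2304 / 35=-65.83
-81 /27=-3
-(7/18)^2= -49/324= -0.15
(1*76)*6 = 456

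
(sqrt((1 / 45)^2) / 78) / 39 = 1 / 136890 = 0.00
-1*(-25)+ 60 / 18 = 28.33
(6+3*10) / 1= 36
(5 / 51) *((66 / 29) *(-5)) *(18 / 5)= -1980 / 493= -4.02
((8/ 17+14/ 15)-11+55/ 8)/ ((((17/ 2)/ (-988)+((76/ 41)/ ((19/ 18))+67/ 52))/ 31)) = -1742664287/ 62720055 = -27.78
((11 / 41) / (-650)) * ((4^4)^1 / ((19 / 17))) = -23936 / 253175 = -0.09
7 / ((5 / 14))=98 / 5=19.60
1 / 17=0.06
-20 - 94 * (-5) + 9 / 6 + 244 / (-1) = 415 / 2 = 207.50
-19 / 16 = -1.19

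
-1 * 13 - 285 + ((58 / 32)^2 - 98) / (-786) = -59938121 / 201216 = -297.88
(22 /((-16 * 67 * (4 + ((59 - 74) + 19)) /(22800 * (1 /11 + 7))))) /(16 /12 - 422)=166725 /169108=0.99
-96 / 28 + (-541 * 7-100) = -27233 / 7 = -3890.43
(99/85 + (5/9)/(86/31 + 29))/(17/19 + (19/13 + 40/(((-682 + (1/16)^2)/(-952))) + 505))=0.00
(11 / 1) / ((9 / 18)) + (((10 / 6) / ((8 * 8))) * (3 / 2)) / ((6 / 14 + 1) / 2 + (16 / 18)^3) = 22.03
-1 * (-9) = 9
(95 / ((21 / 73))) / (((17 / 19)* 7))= 131765 / 2499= 52.73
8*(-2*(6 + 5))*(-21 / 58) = 1848 / 29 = 63.72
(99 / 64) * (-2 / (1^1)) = -99 / 32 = -3.09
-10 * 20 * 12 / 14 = -1200 / 7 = -171.43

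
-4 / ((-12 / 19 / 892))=16948 / 3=5649.33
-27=-27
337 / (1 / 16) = 5392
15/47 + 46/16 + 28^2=295985/376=787.19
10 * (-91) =-910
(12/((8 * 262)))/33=0.00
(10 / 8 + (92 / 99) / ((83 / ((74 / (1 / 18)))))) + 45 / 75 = 306101 / 18260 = 16.76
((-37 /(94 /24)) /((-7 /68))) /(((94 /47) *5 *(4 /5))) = 11.47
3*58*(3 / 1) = 522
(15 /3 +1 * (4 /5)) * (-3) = -87 /5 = -17.40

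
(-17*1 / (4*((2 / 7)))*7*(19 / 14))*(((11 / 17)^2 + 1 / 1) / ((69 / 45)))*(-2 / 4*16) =408975 / 391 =1045.97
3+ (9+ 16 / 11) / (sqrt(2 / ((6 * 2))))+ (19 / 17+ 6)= 172 / 17+ 115 * sqrt(6) / 11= 35.73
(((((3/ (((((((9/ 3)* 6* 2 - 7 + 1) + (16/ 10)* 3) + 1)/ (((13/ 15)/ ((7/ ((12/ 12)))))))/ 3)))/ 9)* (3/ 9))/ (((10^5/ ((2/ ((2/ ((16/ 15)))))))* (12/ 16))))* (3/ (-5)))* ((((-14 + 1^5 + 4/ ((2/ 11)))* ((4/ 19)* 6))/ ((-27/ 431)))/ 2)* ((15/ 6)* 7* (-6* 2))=-89648/ 478265625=-0.00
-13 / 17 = -0.76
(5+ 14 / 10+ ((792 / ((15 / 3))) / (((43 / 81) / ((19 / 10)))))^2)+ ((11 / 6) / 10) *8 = 1114293240158 / 3466875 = 321411.43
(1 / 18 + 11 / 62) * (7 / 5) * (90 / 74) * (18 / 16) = 4095 / 9176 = 0.45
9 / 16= 0.56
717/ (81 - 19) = 717/ 62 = 11.56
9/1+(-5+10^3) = 1004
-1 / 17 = -0.06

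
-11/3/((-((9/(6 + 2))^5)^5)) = 415568250492528778805248/2153693963075557766310747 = 0.19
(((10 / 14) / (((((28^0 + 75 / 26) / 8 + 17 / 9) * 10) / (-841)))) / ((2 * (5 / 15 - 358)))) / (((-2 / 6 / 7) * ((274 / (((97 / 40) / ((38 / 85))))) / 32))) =-201422052 / 428102395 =-0.47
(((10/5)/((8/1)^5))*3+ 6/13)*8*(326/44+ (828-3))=3074.73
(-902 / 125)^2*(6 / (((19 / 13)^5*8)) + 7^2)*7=692581418140381 / 38689046875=17901.23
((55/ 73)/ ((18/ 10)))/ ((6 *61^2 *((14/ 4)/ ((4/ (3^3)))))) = 1100/ 1386143199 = 0.00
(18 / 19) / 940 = 9 / 8930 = 0.00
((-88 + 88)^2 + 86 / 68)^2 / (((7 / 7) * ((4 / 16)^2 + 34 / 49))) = 2.11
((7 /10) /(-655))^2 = 49 /42902500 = 0.00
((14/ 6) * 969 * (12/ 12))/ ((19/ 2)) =238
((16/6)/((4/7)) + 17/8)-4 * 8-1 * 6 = -749/24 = -31.21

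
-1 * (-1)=1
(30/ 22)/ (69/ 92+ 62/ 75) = 4500/ 5203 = 0.86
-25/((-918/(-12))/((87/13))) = -1450/663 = -2.19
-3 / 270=-1 / 90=-0.01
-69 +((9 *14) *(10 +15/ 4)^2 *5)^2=907970761209/ 64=14187043143.89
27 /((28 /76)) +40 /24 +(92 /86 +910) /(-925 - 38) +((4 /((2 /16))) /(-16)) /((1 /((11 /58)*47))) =472239839 /8406027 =56.18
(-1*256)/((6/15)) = -640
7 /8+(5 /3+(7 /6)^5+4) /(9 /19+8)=2251993 /1251936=1.80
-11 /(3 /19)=-209 /3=-69.67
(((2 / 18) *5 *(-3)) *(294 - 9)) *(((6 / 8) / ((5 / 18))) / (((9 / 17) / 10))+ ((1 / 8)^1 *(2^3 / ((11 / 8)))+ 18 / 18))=-275500 / 11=-25045.45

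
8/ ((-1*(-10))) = 4/ 5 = 0.80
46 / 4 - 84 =-145 / 2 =-72.50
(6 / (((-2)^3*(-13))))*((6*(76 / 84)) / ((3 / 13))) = 19 / 14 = 1.36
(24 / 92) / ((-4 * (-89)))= 3 / 4094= 0.00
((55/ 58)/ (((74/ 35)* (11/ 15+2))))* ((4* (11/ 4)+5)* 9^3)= 84199500/ 43993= 1913.93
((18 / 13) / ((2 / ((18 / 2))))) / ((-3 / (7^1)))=-189 / 13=-14.54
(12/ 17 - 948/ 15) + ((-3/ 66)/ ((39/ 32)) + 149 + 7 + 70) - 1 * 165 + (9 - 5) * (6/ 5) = 119189/ 36465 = 3.27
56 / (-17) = -3.29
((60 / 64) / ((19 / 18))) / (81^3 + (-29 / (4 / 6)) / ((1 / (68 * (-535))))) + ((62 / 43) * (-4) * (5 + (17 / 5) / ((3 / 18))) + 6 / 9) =-10074351443087 / 69084572280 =-145.83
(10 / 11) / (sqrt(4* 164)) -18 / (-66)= 5* sqrt(41) / 902+ 3 / 11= 0.31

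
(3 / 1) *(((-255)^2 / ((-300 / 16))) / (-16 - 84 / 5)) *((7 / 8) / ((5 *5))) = 18207 / 1640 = 11.10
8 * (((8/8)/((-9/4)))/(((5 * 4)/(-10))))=16/9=1.78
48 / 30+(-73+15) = -282 / 5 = -56.40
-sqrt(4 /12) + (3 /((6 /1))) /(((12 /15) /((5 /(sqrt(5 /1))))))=-sqrt(3) /3 + 5 * sqrt(5) /8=0.82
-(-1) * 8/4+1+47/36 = 155/36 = 4.31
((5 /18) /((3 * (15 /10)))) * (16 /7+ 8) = 40 /63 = 0.63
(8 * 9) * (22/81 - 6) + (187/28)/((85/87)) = -511067/1260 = -405.61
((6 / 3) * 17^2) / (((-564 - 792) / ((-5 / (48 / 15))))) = 7225 / 10848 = 0.67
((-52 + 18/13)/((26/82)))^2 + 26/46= 16740058425/656903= 25483.30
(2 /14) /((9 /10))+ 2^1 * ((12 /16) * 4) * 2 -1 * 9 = 199 /63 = 3.16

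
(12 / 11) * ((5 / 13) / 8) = 15 / 286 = 0.05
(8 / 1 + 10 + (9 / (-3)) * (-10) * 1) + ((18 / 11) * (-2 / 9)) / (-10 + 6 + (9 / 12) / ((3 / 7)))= 4768 / 99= 48.16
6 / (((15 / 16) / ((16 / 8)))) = 64 / 5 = 12.80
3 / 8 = 0.38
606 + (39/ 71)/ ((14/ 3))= 602481/ 994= 606.12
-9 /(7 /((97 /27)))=-97 /21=-4.62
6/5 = 1.20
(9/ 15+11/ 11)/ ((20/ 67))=134/ 25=5.36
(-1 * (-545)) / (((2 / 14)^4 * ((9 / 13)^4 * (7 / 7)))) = 37373353745 / 6561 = 5696289.25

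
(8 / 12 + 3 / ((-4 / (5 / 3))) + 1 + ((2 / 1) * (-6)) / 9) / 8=-11 / 96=-0.11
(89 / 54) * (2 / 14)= 89 / 378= 0.24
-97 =-97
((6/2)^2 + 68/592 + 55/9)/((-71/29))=-588149/94572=-6.22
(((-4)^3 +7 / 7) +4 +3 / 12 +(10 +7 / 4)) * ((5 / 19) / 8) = -235 / 152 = -1.55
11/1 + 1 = 12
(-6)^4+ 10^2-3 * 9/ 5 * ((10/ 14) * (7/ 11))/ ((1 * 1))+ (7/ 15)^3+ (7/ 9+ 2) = 1396.42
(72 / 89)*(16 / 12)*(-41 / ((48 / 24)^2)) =-984 / 89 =-11.06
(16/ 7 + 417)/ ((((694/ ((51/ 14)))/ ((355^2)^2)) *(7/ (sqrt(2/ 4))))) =2377342169053125 *sqrt(2)/ 952168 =3530962537.99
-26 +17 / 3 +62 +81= 368 / 3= 122.67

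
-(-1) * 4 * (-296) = -1184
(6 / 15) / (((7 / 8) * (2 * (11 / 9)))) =72 / 385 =0.19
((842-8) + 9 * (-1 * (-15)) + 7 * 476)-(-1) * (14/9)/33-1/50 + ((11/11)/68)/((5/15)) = 2171610877/504900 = 4301.07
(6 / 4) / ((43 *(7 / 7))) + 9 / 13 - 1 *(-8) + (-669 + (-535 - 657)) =-2070841 / 1118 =-1852.27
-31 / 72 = -0.43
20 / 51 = 0.39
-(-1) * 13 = 13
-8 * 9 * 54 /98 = -1944 /49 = -39.67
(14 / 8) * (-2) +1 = -5 / 2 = -2.50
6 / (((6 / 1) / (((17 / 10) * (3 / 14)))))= 51 / 140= 0.36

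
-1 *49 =-49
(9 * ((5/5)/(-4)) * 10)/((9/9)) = -45/2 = -22.50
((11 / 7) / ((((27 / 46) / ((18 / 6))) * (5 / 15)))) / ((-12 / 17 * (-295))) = 4301 / 37170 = 0.12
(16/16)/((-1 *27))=-1/27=-0.04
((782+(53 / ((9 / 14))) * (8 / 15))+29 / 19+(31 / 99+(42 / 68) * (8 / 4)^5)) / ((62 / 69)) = 4675248617 / 4956435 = 943.27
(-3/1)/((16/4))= -3/4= -0.75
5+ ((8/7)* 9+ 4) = 135/7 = 19.29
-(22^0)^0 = -1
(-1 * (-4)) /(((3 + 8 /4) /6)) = 24 /5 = 4.80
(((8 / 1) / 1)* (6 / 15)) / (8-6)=8 / 5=1.60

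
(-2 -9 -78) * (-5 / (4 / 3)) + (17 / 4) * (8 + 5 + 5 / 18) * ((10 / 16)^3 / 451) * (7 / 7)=5549323235 / 16625664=333.78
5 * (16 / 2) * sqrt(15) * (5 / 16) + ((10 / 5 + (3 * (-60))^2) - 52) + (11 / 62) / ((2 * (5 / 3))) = 25 * sqrt(15) / 2 + 20057033 / 620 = 32398.47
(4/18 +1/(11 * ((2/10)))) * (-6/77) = -134/2541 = -0.05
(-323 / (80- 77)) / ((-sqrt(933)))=323 * sqrt(933) / 2799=3.52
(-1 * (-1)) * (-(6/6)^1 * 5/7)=-5/7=-0.71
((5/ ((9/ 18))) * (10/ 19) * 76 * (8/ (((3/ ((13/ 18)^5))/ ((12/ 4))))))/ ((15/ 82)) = 608920520/ 177147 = 3437.37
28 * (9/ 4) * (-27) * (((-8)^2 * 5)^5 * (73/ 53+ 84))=-25826930196480000000/ 53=-487300569744905660.38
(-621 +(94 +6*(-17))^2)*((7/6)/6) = -3899/36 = -108.31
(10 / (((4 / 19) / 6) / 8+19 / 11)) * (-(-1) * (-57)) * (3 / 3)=-1429560 / 4343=-329.16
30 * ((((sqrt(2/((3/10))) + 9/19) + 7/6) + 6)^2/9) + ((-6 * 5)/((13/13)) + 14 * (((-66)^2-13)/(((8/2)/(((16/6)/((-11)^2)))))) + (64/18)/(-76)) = 17420 * sqrt(15)/513 + 1230704225/2358774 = 653.27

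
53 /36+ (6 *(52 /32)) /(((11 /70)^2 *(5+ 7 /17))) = 3728537 /50094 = 74.43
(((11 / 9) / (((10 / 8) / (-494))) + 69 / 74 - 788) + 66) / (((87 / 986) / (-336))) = 7634314576 / 1665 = 4585173.92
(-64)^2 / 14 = 292.57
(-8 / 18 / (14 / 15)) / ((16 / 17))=-85 / 168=-0.51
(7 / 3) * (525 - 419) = 742 / 3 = 247.33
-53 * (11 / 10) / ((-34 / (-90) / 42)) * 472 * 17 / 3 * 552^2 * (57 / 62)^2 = -4290609384496512 / 961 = -4464734010922.49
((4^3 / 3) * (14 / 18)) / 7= 64 / 27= 2.37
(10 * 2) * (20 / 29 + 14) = 8520 / 29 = 293.79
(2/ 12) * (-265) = -265/ 6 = -44.17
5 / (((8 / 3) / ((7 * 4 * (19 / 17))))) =1995 / 34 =58.68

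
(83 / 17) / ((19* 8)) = 83 / 2584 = 0.03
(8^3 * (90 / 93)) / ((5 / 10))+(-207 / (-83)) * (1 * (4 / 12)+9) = 2609652 / 2573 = 1014.24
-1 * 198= -198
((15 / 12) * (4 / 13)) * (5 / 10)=5 / 26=0.19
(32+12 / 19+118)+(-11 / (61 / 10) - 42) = 123814 / 1159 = 106.83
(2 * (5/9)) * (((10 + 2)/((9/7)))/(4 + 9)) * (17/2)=6.78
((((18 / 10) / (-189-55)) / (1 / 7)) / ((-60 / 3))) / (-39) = -21 / 317200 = -0.00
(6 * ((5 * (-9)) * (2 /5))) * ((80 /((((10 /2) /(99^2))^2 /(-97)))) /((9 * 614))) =894507004512 /1535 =582740719.55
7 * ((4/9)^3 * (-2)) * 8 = -7168/729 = -9.83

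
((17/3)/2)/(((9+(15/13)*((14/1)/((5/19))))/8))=884/2745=0.32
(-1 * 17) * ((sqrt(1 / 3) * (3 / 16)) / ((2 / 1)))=-17 * sqrt(3) / 32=-0.92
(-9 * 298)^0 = 1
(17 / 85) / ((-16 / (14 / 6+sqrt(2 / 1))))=-0.05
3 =3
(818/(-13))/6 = -10.49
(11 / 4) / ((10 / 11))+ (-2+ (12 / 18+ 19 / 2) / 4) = 107 / 30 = 3.57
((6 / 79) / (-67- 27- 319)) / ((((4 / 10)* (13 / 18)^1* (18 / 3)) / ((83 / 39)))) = -1245 / 5513963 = -0.00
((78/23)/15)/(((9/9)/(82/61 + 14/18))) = 6058/12627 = 0.48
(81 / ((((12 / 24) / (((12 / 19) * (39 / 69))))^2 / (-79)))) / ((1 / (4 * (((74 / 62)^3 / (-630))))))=7011548728704 / 199120511765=35.21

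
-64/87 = -0.74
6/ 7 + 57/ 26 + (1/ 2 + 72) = 6875/ 91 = 75.55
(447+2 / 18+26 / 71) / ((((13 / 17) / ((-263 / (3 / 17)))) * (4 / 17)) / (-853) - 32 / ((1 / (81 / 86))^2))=-291360272380825267 / 18483424117321554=-15.76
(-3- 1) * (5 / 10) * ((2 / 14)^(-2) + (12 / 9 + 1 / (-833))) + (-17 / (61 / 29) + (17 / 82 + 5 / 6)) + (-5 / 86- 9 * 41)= -256260459599 / 537499914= -476.76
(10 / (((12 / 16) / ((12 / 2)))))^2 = 6400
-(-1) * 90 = 90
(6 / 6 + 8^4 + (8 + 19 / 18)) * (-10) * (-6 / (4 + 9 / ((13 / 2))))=960817 / 21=45753.19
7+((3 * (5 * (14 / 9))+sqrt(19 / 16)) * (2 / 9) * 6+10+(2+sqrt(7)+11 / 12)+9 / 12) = sqrt(19) / 3+sqrt(7)+466 / 9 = 55.88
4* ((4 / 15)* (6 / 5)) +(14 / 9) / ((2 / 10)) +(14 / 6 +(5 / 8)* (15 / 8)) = 180907 / 14400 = 12.56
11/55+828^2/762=571447/635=899.92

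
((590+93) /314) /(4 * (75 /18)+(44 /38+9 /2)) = 38931 /399565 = 0.10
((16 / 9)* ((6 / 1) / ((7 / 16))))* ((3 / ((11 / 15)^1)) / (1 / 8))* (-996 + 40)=-58736640 / 77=-762813.51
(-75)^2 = 5625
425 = 425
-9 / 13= -0.69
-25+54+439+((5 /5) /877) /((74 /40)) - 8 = 14926560 /32449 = 460.00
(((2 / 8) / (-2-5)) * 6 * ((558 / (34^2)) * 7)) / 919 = -0.00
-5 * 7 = -35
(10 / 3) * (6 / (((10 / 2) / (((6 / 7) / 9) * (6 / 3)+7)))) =604 / 21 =28.76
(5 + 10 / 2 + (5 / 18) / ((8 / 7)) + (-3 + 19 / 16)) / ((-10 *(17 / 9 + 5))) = -607 / 4960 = -0.12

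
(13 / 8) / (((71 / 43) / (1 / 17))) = 559 / 9656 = 0.06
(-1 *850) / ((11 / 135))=-114750 / 11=-10431.82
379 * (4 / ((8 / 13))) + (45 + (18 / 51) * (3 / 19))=1620527 / 646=2508.56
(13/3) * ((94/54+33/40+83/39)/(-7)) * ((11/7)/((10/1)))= -724933/1587600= -0.46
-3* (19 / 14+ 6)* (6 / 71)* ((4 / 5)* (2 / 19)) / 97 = -7416 / 4579855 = -0.00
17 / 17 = 1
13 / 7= 1.86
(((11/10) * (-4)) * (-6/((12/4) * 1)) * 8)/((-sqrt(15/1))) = -352 * sqrt(15)/75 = -18.18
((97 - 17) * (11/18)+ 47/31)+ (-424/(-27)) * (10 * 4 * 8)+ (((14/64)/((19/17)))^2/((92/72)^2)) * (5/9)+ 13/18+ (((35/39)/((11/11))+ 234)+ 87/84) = 19781029866749675/3723657170688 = 5312.26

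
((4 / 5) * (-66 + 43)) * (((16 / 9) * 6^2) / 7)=-168.23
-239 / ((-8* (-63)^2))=0.01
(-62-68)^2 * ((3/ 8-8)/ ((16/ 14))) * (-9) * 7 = 113656725/ 16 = 7103545.31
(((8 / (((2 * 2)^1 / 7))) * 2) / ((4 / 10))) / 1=70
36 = 36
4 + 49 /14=15 /2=7.50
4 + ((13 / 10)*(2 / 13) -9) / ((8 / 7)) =-37 / 10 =-3.70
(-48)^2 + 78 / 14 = 16167 / 7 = 2309.57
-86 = -86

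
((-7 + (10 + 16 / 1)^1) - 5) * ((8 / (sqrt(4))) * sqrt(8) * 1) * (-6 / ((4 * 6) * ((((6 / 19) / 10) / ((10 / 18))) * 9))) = -13300 * sqrt(2) / 243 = -77.40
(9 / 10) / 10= 9 / 100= 0.09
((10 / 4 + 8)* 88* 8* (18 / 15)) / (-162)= -2464 / 45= -54.76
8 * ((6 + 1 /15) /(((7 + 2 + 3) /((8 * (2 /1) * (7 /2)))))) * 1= 10192 /45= 226.49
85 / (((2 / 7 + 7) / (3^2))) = 105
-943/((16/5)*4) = -4715/64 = -73.67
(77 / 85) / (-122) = -77 / 10370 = -0.01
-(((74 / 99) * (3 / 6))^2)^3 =-2565726409 / 941480149401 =-0.00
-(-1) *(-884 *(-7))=6188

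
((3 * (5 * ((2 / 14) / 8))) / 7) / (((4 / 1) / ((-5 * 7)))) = -75 / 224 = -0.33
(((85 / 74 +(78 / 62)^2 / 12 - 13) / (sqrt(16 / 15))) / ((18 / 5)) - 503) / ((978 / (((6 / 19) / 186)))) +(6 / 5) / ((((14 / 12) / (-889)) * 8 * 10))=-329233153 / 28802100 - 8334175 * sqrt(15) / 5898909713472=-11.43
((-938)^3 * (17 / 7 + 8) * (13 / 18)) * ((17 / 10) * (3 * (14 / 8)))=-1664307851297 / 30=-55476928376.57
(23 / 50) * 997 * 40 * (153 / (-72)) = -389827 / 10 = -38982.70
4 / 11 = 0.36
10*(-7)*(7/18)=-245/9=-27.22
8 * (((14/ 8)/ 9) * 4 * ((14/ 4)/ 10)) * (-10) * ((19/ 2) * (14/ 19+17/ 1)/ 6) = -16513/ 27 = -611.59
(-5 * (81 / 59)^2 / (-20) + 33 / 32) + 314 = 35144449 / 111392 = 315.50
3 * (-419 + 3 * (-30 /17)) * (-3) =64917 /17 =3818.65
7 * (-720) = -5040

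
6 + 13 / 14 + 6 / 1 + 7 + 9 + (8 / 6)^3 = 11831 / 378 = 31.30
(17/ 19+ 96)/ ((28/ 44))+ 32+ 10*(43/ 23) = 88693/ 437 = 202.96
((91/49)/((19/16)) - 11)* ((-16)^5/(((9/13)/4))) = 68430069760/1197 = 57167978.08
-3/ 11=-0.27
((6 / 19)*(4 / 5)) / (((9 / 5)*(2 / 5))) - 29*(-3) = 4979 / 57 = 87.35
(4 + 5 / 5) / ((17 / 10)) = 50 / 17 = 2.94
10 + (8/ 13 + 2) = 12.62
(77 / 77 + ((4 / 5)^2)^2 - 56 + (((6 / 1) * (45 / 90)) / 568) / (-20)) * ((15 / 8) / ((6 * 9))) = -25839581 / 13632000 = -1.90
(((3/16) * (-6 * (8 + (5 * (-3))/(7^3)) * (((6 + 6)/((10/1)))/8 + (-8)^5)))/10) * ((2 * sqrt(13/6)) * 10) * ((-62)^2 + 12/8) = 41265351074469 * sqrt(78)/109760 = 3320387324.66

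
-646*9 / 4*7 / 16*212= -1078497 / 8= -134812.12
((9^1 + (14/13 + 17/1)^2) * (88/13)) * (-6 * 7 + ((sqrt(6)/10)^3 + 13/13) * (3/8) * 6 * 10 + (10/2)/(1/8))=16853562 * sqrt(6)/54925 + 102369784/2197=47346.88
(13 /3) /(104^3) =1 /259584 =0.00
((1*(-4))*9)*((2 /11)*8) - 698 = -750.36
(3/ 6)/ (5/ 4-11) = -0.05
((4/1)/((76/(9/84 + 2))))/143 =59/76076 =0.00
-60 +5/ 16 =-955/ 16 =-59.69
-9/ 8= -1.12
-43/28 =-1.54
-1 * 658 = -658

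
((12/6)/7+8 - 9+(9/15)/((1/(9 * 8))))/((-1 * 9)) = -1487/315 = -4.72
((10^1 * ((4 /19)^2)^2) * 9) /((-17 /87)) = -2004480 /2215457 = -0.90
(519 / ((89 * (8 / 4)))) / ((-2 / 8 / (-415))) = 430770 / 89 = 4840.11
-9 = -9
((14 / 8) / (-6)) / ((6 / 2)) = -7 / 72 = -0.10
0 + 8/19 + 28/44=221/209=1.06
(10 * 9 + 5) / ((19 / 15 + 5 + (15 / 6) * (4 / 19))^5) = 178627329421875 / 27197360938418176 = 0.01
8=8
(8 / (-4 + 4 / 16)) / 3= -32 / 45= -0.71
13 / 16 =0.81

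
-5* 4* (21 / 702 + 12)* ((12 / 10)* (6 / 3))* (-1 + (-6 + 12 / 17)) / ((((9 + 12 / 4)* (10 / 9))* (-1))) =-60241 / 221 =-272.58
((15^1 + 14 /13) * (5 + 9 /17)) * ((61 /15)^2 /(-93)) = -73102766 /4624425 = -15.81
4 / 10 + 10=52 / 5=10.40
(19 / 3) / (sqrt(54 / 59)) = 19*sqrt(354) / 54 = 6.62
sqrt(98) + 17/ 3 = 15.57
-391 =-391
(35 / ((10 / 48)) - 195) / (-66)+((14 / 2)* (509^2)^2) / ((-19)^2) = 10336936545643 / 7942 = 1301553329.85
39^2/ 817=1521/ 817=1.86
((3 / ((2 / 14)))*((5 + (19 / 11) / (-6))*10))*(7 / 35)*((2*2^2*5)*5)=39581.82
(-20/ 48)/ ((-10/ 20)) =5/ 6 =0.83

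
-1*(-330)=330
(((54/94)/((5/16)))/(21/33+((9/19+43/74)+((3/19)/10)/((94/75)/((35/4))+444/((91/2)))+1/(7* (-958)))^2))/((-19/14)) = -2961507907616047944140980224/3830390340248001323994770195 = -0.77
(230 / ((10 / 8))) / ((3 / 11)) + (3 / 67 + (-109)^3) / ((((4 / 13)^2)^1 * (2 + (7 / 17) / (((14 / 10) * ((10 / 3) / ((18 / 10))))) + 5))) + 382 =-934288362565 / 489234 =-1909696.31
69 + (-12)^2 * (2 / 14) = 627 / 7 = 89.57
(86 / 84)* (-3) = -43 / 14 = -3.07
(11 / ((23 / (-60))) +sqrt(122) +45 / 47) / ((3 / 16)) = -89.03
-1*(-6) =6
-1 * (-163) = 163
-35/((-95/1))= 7/19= 0.37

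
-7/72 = -0.10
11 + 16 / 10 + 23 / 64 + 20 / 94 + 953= 14531229 / 15040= 966.17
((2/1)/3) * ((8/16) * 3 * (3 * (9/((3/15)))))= 135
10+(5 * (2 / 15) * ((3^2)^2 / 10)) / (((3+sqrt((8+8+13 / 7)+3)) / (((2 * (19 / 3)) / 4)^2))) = -6143 / 1660+1083 * sqrt(1022) / 1660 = 17.16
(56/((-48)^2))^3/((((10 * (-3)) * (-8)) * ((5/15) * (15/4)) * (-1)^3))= -0.00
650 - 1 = 649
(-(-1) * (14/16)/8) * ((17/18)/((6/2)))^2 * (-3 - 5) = -2023/23328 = -0.09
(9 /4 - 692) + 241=-1795 /4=-448.75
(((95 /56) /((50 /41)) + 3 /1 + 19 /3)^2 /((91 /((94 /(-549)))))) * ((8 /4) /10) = -15256777583 /352510704000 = -0.04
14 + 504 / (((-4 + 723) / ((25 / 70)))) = 10246 / 719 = 14.25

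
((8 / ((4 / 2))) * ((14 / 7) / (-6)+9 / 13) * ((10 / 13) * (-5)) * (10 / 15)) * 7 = -39200 / 1521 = -25.77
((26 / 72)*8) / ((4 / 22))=143 / 9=15.89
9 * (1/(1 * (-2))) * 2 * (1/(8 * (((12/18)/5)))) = -135/16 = -8.44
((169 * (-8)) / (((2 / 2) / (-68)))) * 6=551616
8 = 8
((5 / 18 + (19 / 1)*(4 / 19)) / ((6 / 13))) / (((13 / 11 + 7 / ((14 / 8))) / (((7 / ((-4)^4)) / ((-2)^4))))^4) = 35188194041 / 320895014648327436238848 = 0.00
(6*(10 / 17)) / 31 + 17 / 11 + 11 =73386 / 5797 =12.66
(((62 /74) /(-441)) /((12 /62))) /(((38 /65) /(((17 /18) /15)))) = -212381 /200894904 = -0.00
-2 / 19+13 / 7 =233 / 133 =1.75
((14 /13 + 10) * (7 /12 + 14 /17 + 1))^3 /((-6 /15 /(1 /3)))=-170453910240 /10793861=-15791.75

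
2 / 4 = 1 / 2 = 0.50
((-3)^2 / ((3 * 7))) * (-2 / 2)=-0.43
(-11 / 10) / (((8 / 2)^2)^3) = -11 / 40960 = -0.00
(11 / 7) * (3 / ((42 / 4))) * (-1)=-0.45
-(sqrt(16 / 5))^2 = -16 / 5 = -3.20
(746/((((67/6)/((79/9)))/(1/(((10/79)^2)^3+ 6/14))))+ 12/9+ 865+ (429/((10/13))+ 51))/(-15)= -4167806470079659931/21987471401874450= -189.55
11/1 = 11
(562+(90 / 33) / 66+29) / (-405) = -71516 / 49005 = -1.46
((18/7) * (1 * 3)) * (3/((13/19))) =3078/91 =33.82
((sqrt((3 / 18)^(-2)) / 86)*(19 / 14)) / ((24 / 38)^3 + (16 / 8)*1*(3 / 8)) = 260642 / 2758063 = 0.09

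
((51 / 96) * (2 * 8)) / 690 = 17 / 1380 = 0.01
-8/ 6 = -4/ 3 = -1.33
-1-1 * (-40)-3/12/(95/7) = 14813/380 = 38.98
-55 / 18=-3.06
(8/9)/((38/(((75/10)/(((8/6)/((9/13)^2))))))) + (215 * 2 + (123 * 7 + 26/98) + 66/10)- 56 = 1954037679/1573390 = 1241.93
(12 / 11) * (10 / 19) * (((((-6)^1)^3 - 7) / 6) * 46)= -205160 / 209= -981.63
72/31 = 2.32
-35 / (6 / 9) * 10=-525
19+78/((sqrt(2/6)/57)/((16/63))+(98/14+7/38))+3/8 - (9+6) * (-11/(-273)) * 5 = 642750527/23621416 - 7904 * sqrt(3)/227129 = 27.15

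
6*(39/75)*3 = 234/25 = 9.36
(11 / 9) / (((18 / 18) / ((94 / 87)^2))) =97196 / 68121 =1.43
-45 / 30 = -3 / 2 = -1.50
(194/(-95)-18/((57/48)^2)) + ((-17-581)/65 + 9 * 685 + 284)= 11597113/1805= 6424.99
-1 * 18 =-18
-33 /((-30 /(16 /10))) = 44 /25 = 1.76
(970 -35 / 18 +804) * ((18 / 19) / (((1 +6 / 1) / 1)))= 31897 / 133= 239.83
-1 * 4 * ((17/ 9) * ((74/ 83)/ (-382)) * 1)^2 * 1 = -1582564/ 20356726329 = -0.00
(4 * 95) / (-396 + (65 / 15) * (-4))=-57 / 62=-0.92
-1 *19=-19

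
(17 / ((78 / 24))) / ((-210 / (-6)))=68 / 455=0.15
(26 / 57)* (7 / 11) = 182 / 627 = 0.29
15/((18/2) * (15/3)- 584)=-15/539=-0.03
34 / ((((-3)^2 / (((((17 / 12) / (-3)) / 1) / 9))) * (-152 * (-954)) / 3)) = -289 / 70473888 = -0.00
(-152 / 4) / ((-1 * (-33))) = -38 / 33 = -1.15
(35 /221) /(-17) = -35 /3757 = -0.01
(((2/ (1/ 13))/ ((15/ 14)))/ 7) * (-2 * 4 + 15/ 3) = -52/ 5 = -10.40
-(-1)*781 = 781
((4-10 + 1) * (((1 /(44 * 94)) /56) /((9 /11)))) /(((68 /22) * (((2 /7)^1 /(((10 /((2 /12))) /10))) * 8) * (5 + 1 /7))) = -385 /88363008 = -0.00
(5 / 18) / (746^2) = 5 / 10017288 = 0.00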